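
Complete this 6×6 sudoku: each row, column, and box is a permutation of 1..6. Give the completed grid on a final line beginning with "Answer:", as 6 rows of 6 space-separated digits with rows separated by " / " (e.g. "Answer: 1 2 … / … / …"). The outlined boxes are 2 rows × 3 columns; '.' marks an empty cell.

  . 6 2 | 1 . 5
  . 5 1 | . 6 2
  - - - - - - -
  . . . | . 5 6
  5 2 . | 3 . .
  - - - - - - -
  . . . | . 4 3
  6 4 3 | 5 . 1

Step 1. [r2c1∈{3,4}] in row 2, 3 fits only at r2c1 ⇒ r2c1=3.
Step 2. [r3c3∈{4}] r3c3's peers cover all but 4, so r3c3=4.
Step 3. [r5c1∈{1,2}] r5c1 is the only open cell in col 1 admitting 2 ⇒ r5c1=2.
Step 4. [r3c2∈{1,3}] in row 3, 3 fits only at r3c2. So r3c2=3.
Step 5. [r5c4∈{6}] r5c4 has the single candidate 6, so r5c4=6.
Step 6. [r3c4∈{2}] r3c4 is down to just 2. So r3c4=2.
Step 7. [r1c5∈{3}] nothing but 3 survives at r1c5. So r1c5=3.
Step 8. [r5c2∈{1}] r5c2 has the single candidate 1 ⇒ r5c2=1.
Step 9. [r2c4∈{4}] r2c4 is down to just 4 ⇒ r2c4=4.
Step 10. [r3c1∈{1}] r3c1's peers cover all but 1, so r3c1=1.
Step 11. [r6c5∈{2}] nothing but 2 survives at r6c5 ⇒ r6c5=2.
Step 12. [r5c3∈{5}] r5c3 is down to just 5, so r5c3=5.
Step 13. [r4c3∈{6}] r4c3 is down to just 6. So r4c3=6.
Step 14. [r4c5∈{1}] r4c5 has the single candidate 1, so r4c5=1.
Step 15. [r4c6∈{4}] r4c6's peers cover all but 4. So r4c6=4.
Step 16. [r1c1∈{4}] r1c1 is down to just 4 ⇒ r1c1=4.

Answer: 4 6 2 1 3 5 / 3 5 1 4 6 2 / 1 3 4 2 5 6 / 5 2 6 3 1 4 / 2 1 5 6 4 3 / 6 4 3 5 2 1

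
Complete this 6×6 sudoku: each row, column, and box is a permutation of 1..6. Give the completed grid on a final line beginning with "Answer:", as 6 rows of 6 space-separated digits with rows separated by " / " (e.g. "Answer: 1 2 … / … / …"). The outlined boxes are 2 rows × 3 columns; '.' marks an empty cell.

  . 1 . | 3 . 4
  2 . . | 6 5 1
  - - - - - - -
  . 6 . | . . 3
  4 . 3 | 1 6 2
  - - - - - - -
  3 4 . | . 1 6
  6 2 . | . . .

Step 1. [r3c4∈{4,5}] 5 has one home in box 4: r3c4. So r3c4=5.
Step 2. [r6c3∈{1,5}] in row 6, 1 fits only at r6c3, so r6c3=1.
Step 3. [r3c5∈{4}] r3c5 has the single candidate 4 ⇒ r3c5=4.
Step 4. [r1c3∈{5,6}] in row 1, 6 fits only at r1c3, so r1c3=6.
Step 5. [r3c3∈{2}] r3c3's peers cover all but 2 ⇒ r3c3=2.
Step 6. [r4c2∈{5}] r4c2 is down to just 5 ⇒ r4c2=5.
Step 7. [r6c4∈{4}] r6c4 is down to just 4. So r6c4=4.
Step 8. [r5c4∈{2}] r5c4 is down to just 2. So r5c4=2.
Step 9. [r3c1∈{1}] r3c1 is down to just 1. So r3c1=1.
Step 10. [r2c2∈{3}] r2c2's peers cover all but 3 ⇒ r2c2=3.
Step 11. [r6c6∈{5}] r6c6 has the single candidate 5, so r6c6=5.
Step 12. [r6c5∈{3}] r6c5 has the single candidate 3, so r6c5=3.
Step 13. [r2c3∈{4}] r2c3's peers cover all but 4 ⇒ r2c3=4.
Step 14. [r5c3∈{5}] r5c3 is down to just 5, so r5c3=5.
Step 15. [r1c1∈{5}] r1c1 is down to just 5. So r1c1=5.
Step 16. [r1c5∈{2}] only 2 remains possible at r1c5, so r1c5=2.

Answer: 5 1 6 3 2 4 / 2 3 4 6 5 1 / 1 6 2 5 4 3 / 4 5 3 1 6 2 / 3 4 5 2 1 6 / 6 2 1 4 3 5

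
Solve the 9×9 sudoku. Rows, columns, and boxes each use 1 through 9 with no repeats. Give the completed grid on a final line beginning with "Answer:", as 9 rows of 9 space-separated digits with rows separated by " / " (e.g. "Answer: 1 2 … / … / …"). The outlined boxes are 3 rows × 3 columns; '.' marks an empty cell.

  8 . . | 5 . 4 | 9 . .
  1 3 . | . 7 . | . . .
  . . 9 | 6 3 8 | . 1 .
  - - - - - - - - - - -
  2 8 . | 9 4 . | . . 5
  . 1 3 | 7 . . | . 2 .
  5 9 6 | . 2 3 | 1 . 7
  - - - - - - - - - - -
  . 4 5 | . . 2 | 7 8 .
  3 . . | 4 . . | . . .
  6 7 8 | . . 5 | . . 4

Step 1. [r3c9∈{2}] only 2 remains possible at r3c9 ⇒ r3c9=2.
Step 2. [r5c6∈{6}] only 6 remains possible at r5c6. So r5c6=6.
Step 3. [r8c3∈{1,2}] across col 3, 1 lands solely at r8c3 ⇒ r8c3=1.
Step 4. [r7c9∈{1,3,6,9}] 1 has one home in col 9: r7c9. So r7c9=1.
Step 5. [r2c3∈{2,4}] col 3 places 4 nowhere but r2c3 ⇒ r2c3=4.
Step 6. [r8c5∈{6,8,9}] 8 has one home in row 8: r8c5. So r8c5=8.
Step 7. [r1c8∈{3,6,7}] r1c8 is the only open cell in col 8 admitting 7, so r1c8=7.
Step 8. [r3c7∈{4,5}] 4 has one home in row 3: r3c7, so r3c7=4.
Step 9. [r5c9∈{8,9}] across row 5, 9 lands solely at r5c9. So r5c9=9.
Step 10. [r8c9∈{6}] nothing but 6 survives at r8c9, so r8c9=6.
Step 11. [r9c4∈{1,3}] across col 4, 1 lands solely at r9c4, so r9c4=1.
Step 12. [r9c5∈{9}] r9c5's peers cover all but 9, so r9c5=9.
Step 13. [r9c8∈{3}] r9c8's peers cover all but 3. So r9c8=3.
Step 14. [r8c2∈{2}] r8c2's peers cover all but 2, so r8c2=2.
Step 15. [r8c7∈{5}] r8c7's peers cover all but 5 ⇒ r8c7=5.
Step 16. [r4c8∈{6}] r4c8 is down to just 6, so r4c8=6.
Step 17. [r2c7∈{6,8}] across row 2, 6 lands solely at r2c7 ⇒ r2c7=6.
Step 18. [r9c7∈{2}] only 2 remains possible at r9c7, so r9c7=2.
Step 19. [r3c1∈{7}] nothing but 7 survives at r3c1. So r3c1=7.
Step 20. [r7c5∈{6}] only 6 remains possible at r7c5 ⇒ r7c5=6.
Step 21. [r6c8∈{4}] r6c8 is down to just 4, so r6c8=4.
Step 22. [r8c8∈{9}] r8c8's peers cover all but 9. So r8c8=9.
Step 23. [r8c6∈{7}] nothing but 7 survives at r8c6 ⇒ r8c6=7.
Step 24. [r4c7∈{3}] only 3 remains possible at r4c7. So r4c7=3.
Step 25. [r4c6∈{1}] nothing but 1 survives at r4c6 ⇒ r4c6=1.
Step 26. [r2c8∈{5}] r2c8 is down to just 5, so r2c8=5.
Step 27. [r1c3∈{2}] r1c3's peers cover all but 2. So r1c3=2.
Step 28. [r3c2∈{5}] r3c2 is down to just 5. So r3c2=5.
Step 29. [r1c9∈{3}] r1c9's peers cover all but 3 ⇒ r1c9=3.
Step 30. [r2c9∈{8}] r2c9 has the single candidate 8 ⇒ r2c9=8.
Step 31. [r6c4∈{8}] only 8 remains possible at r6c4. So r6c4=8.
Step 32. [r2c6∈{9}] r2c6 is down to just 9 ⇒ r2c6=9.
Step 33. [r5c1∈{4}] r5c1 has the single candidate 4. So r5c1=4.
Step 34. [r7c4∈{3}] r7c4's peers cover all but 3. So r7c4=3.
Step 35. [r4c3∈{7}] only 7 remains possible at r4c3. So r4c3=7.
Step 36. [r1c2∈{6}] r1c2 is down to just 6 ⇒ r1c2=6.
Step 37. [r2c4∈{2}] only 2 remains possible at r2c4. So r2c4=2.
Step 38. [r7c1∈{9}] r7c1 has the single candidate 9 ⇒ r7c1=9.
Step 39. [r1c5∈{1}] r1c5 is down to just 1. So r1c5=1.
Step 40. [r5c7∈{8}] r5c7 has the single candidate 8. So r5c7=8.
Step 41. [r5c5∈{5}] r5c5 has the single candidate 5. So r5c5=5.

Answer: 8 6 2 5 1 4 9 7 3 / 1 3 4 2 7 9 6 5 8 / 7 5 9 6 3 8 4 1 2 / 2 8 7 9 4 1 3 6 5 / 4 1 3 7 5 6 8 2 9 / 5 9 6 8 2 3 1 4 7 / 9 4 5 3 6 2 7 8 1 / 3 2 1 4 8 7 5 9 6 / 6 7 8 1 9 5 2 3 4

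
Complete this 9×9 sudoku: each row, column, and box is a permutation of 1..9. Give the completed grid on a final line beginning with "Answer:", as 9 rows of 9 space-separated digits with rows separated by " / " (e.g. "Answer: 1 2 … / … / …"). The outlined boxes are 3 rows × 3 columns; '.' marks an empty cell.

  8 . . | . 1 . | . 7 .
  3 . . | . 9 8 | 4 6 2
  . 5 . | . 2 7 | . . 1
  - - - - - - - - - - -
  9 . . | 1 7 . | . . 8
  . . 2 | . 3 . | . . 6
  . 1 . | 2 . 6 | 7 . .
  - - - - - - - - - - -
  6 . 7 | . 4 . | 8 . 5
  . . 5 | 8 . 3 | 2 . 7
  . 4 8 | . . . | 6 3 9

Step 1. [r1c7∈{3,5,9}] 5 has one home in box 3: r1c7 ⇒ r1c7=5.
Step 2. [r6c9∈{3,4}] col 9 places 4 nowhere but r6c9, so r6c9=4.
Step 3. [r1c6∈{4}] r1c6 is down to just 4 ⇒ r1c6=4.
Step 4. [r4c6∈{5}] r4c6's peers cover all but 5, so r4c6=5.
Step 5. [r4c3∈{3,4,6}] 4 has one home in row 4: r4c3 ⇒ r4c3=4.
Step 6. [r6c8∈{5,9}] 9 has one home in row 6: r6c8 ⇒ r6c8=9.
Step 7. [r7c4∈{9}] only 9 remains possible at r7c4, so r7c4=9.
Step 8. [r7c8∈{1}] only 1 remains possible at r7c8 ⇒ r7c8=1.
Step 9. [r9c1∈{1,2}] 2 has one home in col 1: r9c1 ⇒ r9c1=2.
Step 10. [r3c7∈{3,9}] col 7 places 9 nowhere but r3c7. So r3c7=9.
Step 11. [r3c3∈{6}] r3c3 has the single candidate 6 ⇒ r3c3=6.
Step 12. [r5c1∈{5,7}] col 1 places 7 nowhere but r5c1 ⇒ r5c1=7.
Step 13. [r4c2∈{3,6}] in row 4, 6 fits only at r4c2 ⇒ r4c2=6.
Step 14. [r2c4∈{5}] r2c4 has the single candidate 5, so r2c4=5.
Step 15. [r3c4∈{3}] r3c4 has the single candidate 3. So r3c4=3.
Step 16. [r1c2∈{2,9}] r1c2 is the only open cell in row 1 admitting 2. So r1c2=2.
Step 17. [r5c6∈{9}] only 9 remains possible at r5c6 ⇒ r5c6=9.
Step 18. [r5c8∈{5}] r5c8 has the single candidate 5, so r5c8=5.
Step 19. [r9c4∈{7}] r9c4 has the single candidate 7. So r9c4=7.
Step 20. [r2c2∈{7}] only 7 remains possible at r2c2. So r2c2=7.
Step 21. [r3c8∈{8}] r3c8 is down to just 8 ⇒ r3c8=8.
Step 22. [r6c3∈{3}] r6c3's peers cover all but 3 ⇒ r6c3=3.
Step 23. [r9c5∈{5}] r9c5 is down to just 5, so r9c5=5.
Step 24. [r3c1∈{4}] only 4 remains possible at r3c1. So r3c1=4.
Step 25. [r7c2∈{3}] r7c2 has the single candidate 3. So r7c2=3.
Step 26. [r8c5∈{6}] r8c5 has the single candidate 6. So r8c5=6.
Step 27. [r6c5∈{8}] r6c5's peers cover all but 8 ⇒ r6c5=8.
Step 28. [r4c7∈{3}] r4c7's peers cover all but 3, so r4c7=3.
Step 29. [r1c3∈{9}] only 9 remains possible at r1c3, so r1c3=9.
Step 30. [r2c3∈{1}] only 1 remains possible at r2c3, so r2c3=1.
Step 31. [r7c6∈{2}] nothing but 2 survives at r7c6. So r7c6=2.
Step 32. [r9c6∈{1}] r9c6 has the single candidate 1, so r9c6=1.
Step 33. [r8c8∈{4}] only 4 remains possible at r8c8 ⇒ r8c8=4.
Step 34. [r8c2∈{9}] r8c2 has the single candidate 9 ⇒ r8c2=9.
Step 35. [r5c4∈{4}] r5c4 is down to just 4. So r5c4=4.
Step 36. [r4c8∈{2}] r4c8's peers cover all but 2, so r4c8=2.
Step 37. [r1c9∈{3}] only 3 remains possible at r1c9 ⇒ r1c9=3.
Step 38. [r1c4∈{6}] r1c4 is down to just 6, so r1c4=6.
Step 39. [r8c1∈{1}] r8c1's peers cover all but 1. So r8c1=1.
Step 40. [r6c1∈{5}] only 5 remains possible at r6c1. So r6c1=5.
Step 41. [r5c2∈{8}] only 8 remains possible at r5c2. So r5c2=8.
Step 42. [r5c7∈{1}] nothing but 1 survives at r5c7. So r5c7=1.

Answer: 8 2 9 6 1 4 5 7 3 / 3 7 1 5 9 8 4 6 2 / 4 5 6 3 2 7 9 8 1 / 9 6 4 1 7 5 3 2 8 / 7 8 2 4 3 9 1 5 6 / 5 1 3 2 8 6 7 9 4 / 6 3 7 9 4 2 8 1 5 / 1 9 5 8 6 3 2 4 7 / 2 4 8 7 5 1 6 3 9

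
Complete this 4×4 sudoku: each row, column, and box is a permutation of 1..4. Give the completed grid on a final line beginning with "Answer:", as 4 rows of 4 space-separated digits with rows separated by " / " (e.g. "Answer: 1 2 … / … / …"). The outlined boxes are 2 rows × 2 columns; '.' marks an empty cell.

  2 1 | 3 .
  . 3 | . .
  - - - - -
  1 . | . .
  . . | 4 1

Step 1. [r3c3∈{2}] r3c3 is down to just 2, so r3c3=2.
Step 2. [r1c4∈{4}] only 4 remains possible at r1c4. So r1c4=4.
Step 3. [r3c2∈{4}] only 4 remains possible at r3c2 ⇒ r3c2=4.
Step 4. [r2c3∈{1}] r2c3's peers cover all but 1, so r2c3=1.
Step 5. [r3c4∈{3}] nothing but 3 survives at r3c4. So r3c4=3.
Step 6. [r4c2∈{2}] only 2 remains possible at r4c2. So r4c2=2.
Step 7. [r4c1∈{3}] r4c1's peers cover all but 3. So r4c1=3.
Step 8. [r2c1∈{4}] nothing but 4 survives at r2c1. So r2c1=4.
Step 9. [r2c4∈{2}] r2c4 is down to just 2 ⇒ r2c4=2.

Answer: 2 1 3 4 / 4 3 1 2 / 1 4 2 3 / 3 2 4 1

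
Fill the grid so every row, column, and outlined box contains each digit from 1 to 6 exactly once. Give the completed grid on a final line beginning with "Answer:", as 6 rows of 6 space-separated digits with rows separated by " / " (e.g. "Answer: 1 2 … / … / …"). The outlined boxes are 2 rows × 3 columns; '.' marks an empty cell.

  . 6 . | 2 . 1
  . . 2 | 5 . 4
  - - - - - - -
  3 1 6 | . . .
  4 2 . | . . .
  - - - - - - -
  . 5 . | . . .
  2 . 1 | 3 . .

Step 1. [r2c5∈{3,6}] in row 2, 6 fits only at r2c5, so r2c5=6.
Step 2. [r6c6∈{5,6}] row 6 places 6 nowhere but r6c6. So r6c6=6.
Step 3. [r6c5∈{4,5}] r6c5 is the only open cell in row 6 admitting 5. So r6c5=5.
Step 4. [r1c3∈{3,4,5}] 4 has one home in row 1: r1c3. So r1c3=4.
Step 5. [r3c6∈{2,5}] row 3 places 5 nowhere but r3c6, so r3c6=5.
Step 6. [r3c4∈{4}] nothing but 4 survives at r3c4. So r3c4=4.
Step 7. [r5c4∈{1}] r5c4's peers cover all but 1. So r5c4=1.
Step 8. [r1c5∈{3}] r1c5 is down to just 3 ⇒ r1c5=3.
Step 9. [r5c5∈{2,4}] 4 has one home in row 5: r5c5, so r5c5=4.
Step 10. [r4c5∈{1}] only 1 remains possible at r4c5. So r4c5=1.
Step 11. [r5c1∈{6}] r5c1's peers cover all but 6, so r5c1=6.
Step 12. [r4c6∈{3}] r4c6's peers cover all but 3 ⇒ r4c6=3.
Step 13. [r4c3∈{5}] nothing but 5 survives at r4c3, so r4c3=5.
Step 14. [r2c1∈{1}] nothing but 1 survives at r2c1, so r2c1=1.
Step 15. [r2c2∈{3}] r2c2 has the single candidate 3 ⇒ r2c2=3.
Step 16. [r5c3∈{3}] nothing but 3 survives at r5c3, so r5c3=3.
Step 17. [r5c6∈{2}] r5c6 has the single candidate 2, so r5c6=2.
Step 18. [r3c5∈{2}] r3c5 has the single candidate 2, so r3c5=2.
Step 19. [r4c4∈{6}] only 6 remains possible at r4c4. So r4c4=6.
Step 20. [r6c2∈{4}] nothing but 4 survives at r6c2. So r6c2=4.
Step 21. [r1c1∈{5}] r1c1 is down to just 5, so r1c1=5.

Answer: 5 6 4 2 3 1 / 1 3 2 5 6 4 / 3 1 6 4 2 5 / 4 2 5 6 1 3 / 6 5 3 1 4 2 / 2 4 1 3 5 6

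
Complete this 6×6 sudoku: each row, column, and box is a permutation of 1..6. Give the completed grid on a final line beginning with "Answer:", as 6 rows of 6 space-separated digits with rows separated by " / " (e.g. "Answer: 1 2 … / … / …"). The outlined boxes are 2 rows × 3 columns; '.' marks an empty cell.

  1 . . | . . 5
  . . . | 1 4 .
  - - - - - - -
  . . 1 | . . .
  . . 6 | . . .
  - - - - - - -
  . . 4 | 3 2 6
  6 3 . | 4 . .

Step 1. [r5c1∈{5}] r5c1's peers cover all but 5 ⇒ r5c1=5.
Step 2. [r1c2∈{2,4,6}] r1c2 is the only open cell in row 1 admitting 4. So r1c2=4.
Step 3. [r6c5∈{1,5}] in row 6, 5 fits only at r6c5, so r6c5=5.
Step 4. [r2c3∈{2,3,5}] 5 has one home in col 3: r2c3. So r2c3=5.
Step 5. [r1c3∈{2,3}] r1c3 is the only open cell in col 3 admitting 3, so r1c3=3.
Step 6. [r2c1∈{2}] r2c1 has the single candidate 2, so r2c1=2.
Step 7. [r1c4∈{2,6}] across row 1, 2 lands solely at r1c4, so r1c4=2.
Step 8. [r4c5∈{1,3}] in col 5, 1 fits only at r4c5 ⇒ r4c5=1.
Step 9. [r3c5∈{3,6}] r3c5 is the only open cell in col 5 admitting 3, so r3c5=3.
Step 10. [r4c4∈{5}] r4c4 is down to just 5, so r4c4=5.
Step 11. [r3c1∈{4}] r3c1 has the single candidate 4. So r3c1=4.
Step 12. [r4c2∈{2}] nothing but 2 survives at r4c2 ⇒ r4c2=2.
Step 13. [r1c5∈{6}] only 6 remains possible at r1c5 ⇒ r1c5=6.
Step 14. [r5c2∈{1}] r5c2 is down to just 1 ⇒ r5c2=1.
Step 15. [r4c1∈{3}] only 3 remains possible at r4c1. So r4c1=3.
Step 16. [r4c6∈{4}] only 4 remains possible at r4c6. So r4c6=4.
Step 17. [r3c6∈{2}] nothing but 2 survives at r3c6, so r3c6=2.
Step 18. [r2c2∈{6}] only 6 remains possible at r2c2 ⇒ r2c2=6.
Step 19. [r2c6∈{3}] r2c6 is down to just 3. So r2c6=3.
Step 20. [r6c6∈{1}] only 1 remains possible at r6c6. So r6c6=1.
Step 21. [r3c2∈{5}] r3c2's peers cover all but 5. So r3c2=5.
Step 22. [r6c3∈{2}] nothing but 2 survives at r6c3 ⇒ r6c3=2.
Step 23. [r3c4∈{6}] only 6 remains possible at r3c4 ⇒ r3c4=6.

Answer: 1 4 3 2 6 5 / 2 6 5 1 4 3 / 4 5 1 6 3 2 / 3 2 6 5 1 4 / 5 1 4 3 2 6 / 6 3 2 4 5 1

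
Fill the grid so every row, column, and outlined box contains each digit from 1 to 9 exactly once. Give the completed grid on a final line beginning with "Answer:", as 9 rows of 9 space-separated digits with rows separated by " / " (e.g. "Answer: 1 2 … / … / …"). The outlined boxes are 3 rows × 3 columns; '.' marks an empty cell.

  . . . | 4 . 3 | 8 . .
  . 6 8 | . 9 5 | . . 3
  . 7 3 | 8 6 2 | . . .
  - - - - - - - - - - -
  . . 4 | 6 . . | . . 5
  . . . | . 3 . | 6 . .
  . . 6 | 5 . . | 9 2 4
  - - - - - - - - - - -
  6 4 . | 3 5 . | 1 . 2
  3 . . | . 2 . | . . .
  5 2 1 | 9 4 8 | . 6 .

Step 1. [r4c1∈{1,2,7,8,9}] row 4 places 2 nowhere but r4c1, so r4c1=2.
Step 2. [r9c9∈{7}] r9c9 is down to just 7, so r9c9=7.
Step 3. [r7c6∈{7}] nothing but 7 survives at r7c6, so r7c6=7.
Step 4. [r6c6∈{1}] nothing but 1 survives at r6c6. So r6c6=1.
Step 5. [r8c2∈{8,9}] in box 7, 8 fits only at r8c2, so r8c2=8.
Step 6. [r1c5∈{1,7}] col 5 places 1 nowhere but r1c5. So r1c5=1.
Step 7. [r1c1∈{9}] only 9 remains possible at r1c1, so r1c1=9.
Step 8. [r4c8∈{1,3,7,8}] r4c8 is the only open cell in col 8 admitting 3. So r4c8=3.
Step 9. [r8c9∈{9}] r8c9's peers cover all but 9. So r8c9=9.
Step 10. [r1c8∈{5,7}] in row 1, 7 fits only at r1c8 ⇒ r1c8=7.
Step 11. [r3c9∈{1}] r3c9 is down to just 1 ⇒ r3c9=1.
Step 12. [r2c8∈{4}] r2c8's peers cover all but 4 ⇒ r2c8=4.
Step 13. [r5c8∈{1,8}] across col 8, 1 lands solely at r5c8, so r5c8=1.
Step 14. [r8c8∈{5}] r8c8's peers cover all but 5 ⇒ r8c8=5.
Step 15. [r4c6∈{9}] r4c6 has the single candidate 9, so r4c6=9.
Step 16. [r4c5∈{7,8}] across row 4, 8 lands solely at r4c5 ⇒ r4c5=8.
Step 17. [r6c5∈{7}] r6c5 has the single candidate 7. So r6c5=7.
Step 18. [r5c1∈{7,8}] 7 has one home in col 1: r5c1. So r5c1=7.
Step 19. [r5c2∈{5,9}] in col 2, 9 fits only at r5c2. So r5c2=9.
Step 20. [r1c2∈{5}] only 5 remains possible at r1c2 ⇒ r1c2=5.
Step 21. [r6c2∈{3}] r6c2's peers cover all but 3 ⇒ r6c2=3.
Step 22. [r5c4∈{2}] only 2 remains possible at r5c4. So r5c4=2.
Step 23. [r5c6∈{4}] only 4 remains possible at r5c6 ⇒ r5c6=4.
Step 24. [r3c7∈{5}] r3c7's peers cover all but 5. So r3c7=5.
Step 25. [r1c9∈{6}] r1c9 is down to just 6 ⇒ r1c9=6.
Step 26. [r6c1∈{8}] nothing but 8 survives at r6c1. So r6c1=8.
Step 27. [r2c7∈{2}] only 2 remains possible at r2c7. So r2c7=2.
Step 28. [r8c7∈{4}] r8c7's peers cover all but 4 ⇒ r8c7=4.
Step 29. [r1c3∈{2}] r1c3's peers cover all but 2. So r1c3=2.
Step 30. [r4c7∈{7}] only 7 remains possible at r4c7, so r4c7=7.
Step 31. [r5c9∈{8}] r5c9's peers cover all but 8, so r5c9=8.
Step 32. [r9c7∈{3}] only 3 remains possible at r9c7, so r9c7=3.
Step 33. [r7c8∈{8}] r7c8 is down to just 8, so r7c8=8.
Step 34. [r2c4∈{7}] only 7 remains possible at r2c4, so r2c4=7.
Step 35. [r8c6∈{6}] r8c6 has the single candidate 6, so r8c6=6.
Step 36. [r8c3∈{7}] r8c3 is down to just 7. So r8c3=7.
Step 37. [r4c2∈{1}] r4c2's peers cover all but 1 ⇒ r4c2=1.
Step 38. [r7c3∈{9}] r7c3's peers cover all but 9, so r7c3=9.
Step 39. [r2c1∈{1}] only 1 remains possible at r2c1 ⇒ r2c1=1.
Step 40. [r3c8∈{9}] r3c8's peers cover all but 9. So r3c8=9.
Step 41. [r8c4∈{1}] nothing but 1 survives at r8c4. So r8c4=1.
Step 42. [r5c3∈{5}] nothing but 5 survives at r5c3, so r5c3=5.
Step 43. [r3c1∈{4}] r3c1 has the single candidate 4, so r3c1=4.

Answer: 9 5 2 4 1 3 8 7 6 / 1 6 8 7 9 5 2 4 3 / 4 7 3 8 6 2 5 9 1 / 2 1 4 6 8 9 7 3 5 / 7 9 5 2 3 4 6 1 8 / 8 3 6 5 7 1 9 2 4 / 6 4 9 3 5 7 1 8 2 / 3 8 7 1 2 6 4 5 9 / 5 2 1 9 4 8 3 6 7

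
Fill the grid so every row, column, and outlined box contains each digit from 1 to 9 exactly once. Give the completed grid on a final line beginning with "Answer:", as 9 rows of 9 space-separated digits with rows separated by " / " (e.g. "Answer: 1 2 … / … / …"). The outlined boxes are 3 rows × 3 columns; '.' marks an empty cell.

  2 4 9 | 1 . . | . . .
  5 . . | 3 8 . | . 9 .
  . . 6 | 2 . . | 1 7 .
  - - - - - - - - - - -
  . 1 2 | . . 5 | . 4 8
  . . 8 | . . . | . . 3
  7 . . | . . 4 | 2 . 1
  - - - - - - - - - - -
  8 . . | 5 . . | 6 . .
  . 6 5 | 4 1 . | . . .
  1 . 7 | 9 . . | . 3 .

Step 1. [r2c9∈{2,4,6}] row 2 places 2 nowhere but r2c9, so r2c9=2.
Step 2. [r2c6∈{6,7}] r2c6 is the only open cell in row 2 admitting 6, so r2c6=6.
Step 3. [r9c5∈{2,6}] 6 has one home in row 9: r9c5. So r9c5=6.
Step 4. [r1c6∈{7}] r1c6 has the single candidate 7 ⇒ r1c6=7.
Step 5. [r7c5∈{2,3,7}] in box 8, 7 fits only at r7c5, so r7c5=7.
Step 6. [r6c3∈{3}] r6c3 has the single candidate 3 ⇒ r6c3=3.
Step 7. [r6c5∈{9}] only 9 remains possible at r6c5 ⇒ r6c5=9.
Step 8. [r1c5∈{5}] nothing but 5 survives at r1c5, so r1c5=5.
Step 9. [r8c9∈{7,9}] in col 9, 7 fits only at r8c9. So r8c9=7.
Step 10. [r7c9∈{4,9}] col 9 places 9 nowhere but r7c9, so r7c9=9.
Step 11. [r8c7∈{8}] r8c7 has the single candidate 8 ⇒ r8c7=8.
Step 12. [r5c2∈{5,9}] across col 2, 9 lands solely at r5c2 ⇒ r5c2=9.
Step 13. [r9c2∈{2}] r9c2 is down to just 2. So r9c2=2.
Step 14. [r7c2∈{3}] r7c2 has the single candidate 3 ⇒ r7c2=3.
Step 15. [r7c6∈{2}] nothing but 2 survives at r7c6, so r7c6=2.
Step 16. [r3c9∈{4,5}] r3c9 is the only open cell in row 3 admitting 5. So r3c9=5.
Step 17. [r4c1∈{6}] nothing but 6 survives at r4c1 ⇒ r4c1=6.
Step 18. [r9c7∈{4,5}] 5 has one home in row 9: r9c7, so r9c7=5.
Step 19. [r4c4∈{7}] only 7 remains possible at r4c4 ⇒ r4c4=7.
Step 20. [r5c8∈{5,6}] row 5 places 5 nowhere but r5c8, so r5c8=5.
Step 21. [r6c8∈{6}] r6c8 is down to just 6, so r6c8=6.
Step 22. [r2c3∈{1}] r2c3 is down to just 1, so r2c3=1.
Step 23. [r7c3∈{4}] r7c3's peers cover all but 4 ⇒ r7c3=4.
Step 24. [r3c1∈{3}] r3c1 is down to just 3, so r3c1=3.
Step 25. [r6c2∈{5}] r6c2 has the single candidate 5, so r6c2=5.
Step 26. [r8c1∈{9}] only 9 remains possible at r8c1, so r8c1=9.
Step 27. [r7c8∈{1}] nothing but 1 survives at r7c8 ⇒ r7c8=1.
Step 28. [r2c7∈{4}] r2c7's peers cover all but 4 ⇒ r2c7=4.
Step 29. [r9c9∈{4}] r9c9's peers cover all but 4. So r9c9=4.
Step 30. [r5c5∈{2}] only 2 remains possible at r5c5, so r5c5=2.
Step 31. [r5c4∈{6}] r5c4 is down to just 6. So r5c4=6.
Step 32. [r5c7∈{7}] r5c7 is down to just 7 ⇒ r5c7=7.
Step 33. [r3c2∈{8}] nothing but 8 survives at r3c2. So r3c2=8.
Step 34. [r2c2∈{7}] r2c2 is down to just 7. So r2c2=7.
Step 35. [r1c8∈{8}] r1c8 has the single candidate 8 ⇒ r1c8=8.
Step 36. [r1c7∈{3}] r1c7's peers cover all but 3, so r1c7=3.
Step 37. [r8c8∈{2}] r8c8 has the single candidate 2. So r8c8=2.
Step 38. [r5c1∈{4}] nothing but 4 survives at r5c1. So r5c1=4.
Step 39. [r4c5∈{3}] r4c5 is down to just 3, so r4c5=3.
Step 40. [r3c6∈{9}] only 9 remains possible at r3c6 ⇒ r3c6=9.
Step 41. [r8c6∈{3}] r8c6 has the single candidate 3 ⇒ r8c6=3.
Step 42. [r5c6∈{1}] nothing but 1 survives at r5c6 ⇒ r5c6=1.
Step 43. [r9c6∈{8}] r9c6's peers cover all but 8 ⇒ r9c6=8.
Step 44. [r3c5∈{4}] r3c5 has the single candidate 4 ⇒ r3c5=4.
Step 45. [r1c9∈{6}] r1c9 has the single candidate 6 ⇒ r1c9=6.
Step 46. [r6c4∈{8}] r6c4's peers cover all but 8 ⇒ r6c4=8.
Step 47. [r4c7∈{9}] r4c7's peers cover all but 9, so r4c7=9.

Answer: 2 4 9 1 5 7 3 8 6 / 5 7 1 3 8 6 4 9 2 / 3 8 6 2 4 9 1 7 5 / 6 1 2 7 3 5 9 4 8 / 4 9 8 6 2 1 7 5 3 / 7 5 3 8 9 4 2 6 1 / 8 3 4 5 7 2 6 1 9 / 9 6 5 4 1 3 8 2 7 / 1 2 7 9 6 8 5 3 4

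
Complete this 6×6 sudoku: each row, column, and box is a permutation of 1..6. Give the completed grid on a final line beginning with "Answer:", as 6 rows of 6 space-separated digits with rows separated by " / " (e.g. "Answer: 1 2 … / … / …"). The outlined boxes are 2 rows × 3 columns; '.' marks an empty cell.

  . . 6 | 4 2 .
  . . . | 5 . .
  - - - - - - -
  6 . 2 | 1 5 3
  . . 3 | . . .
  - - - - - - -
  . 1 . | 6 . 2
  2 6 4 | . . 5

Step 1. [r2c5∈{1,3,6}] box 2 places 3 nowhere but r2c5. So r2c5=3.
Step 2. [r4c1∈{1,4,5}] in row 4, 1 fits only at r4c1. So r4c1=1.
Step 3. [r4c6∈{4,6}] r4c6 is the only open cell in col 6 admitting 4, so r4c6=4.
Step 4. [r1c2∈{3,5}] across col 2, 3 lands solely at r1c2. So r1c2=3.
Step 5. [r1c1∈{5}] r1c1 is down to just 5 ⇒ r1c1=5.
Step 6. [r2c2∈{2,4}] 2 has one home in row 2: r2c2 ⇒ r2c2=2.
Step 7. [r2c3∈{1}] r2c3's peers cover all but 1. So r2c3=1.
Step 8. [r2c6∈{6}] nothing but 6 survives at r2c6, so r2c6=6.
Step 9. [r6c4∈{3}] only 3 remains possible at r6c4. So r6c4=3.
Step 10. [r4c2∈{5}] only 5 remains possible at r4c2 ⇒ r4c2=5.
Step 11. [r1c6∈{1}] r1c6 has the single candidate 1. So r1c6=1.
Step 12. [r4c5∈{6}] r4c5 has the single candidate 6. So r4c5=6.
Step 13. [r5c1∈{3}] r5c1 has the single candidate 3 ⇒ r5c1=3.
Step 14. [r2c1∈{4}] r2c1 is down to just 4 ⇒ r2c1=4.
Step 15. [r4c4∈{2}] only 2 remains possible at r4c4, so r4c4=2.
Step 16. [r5c5∈{4}] r5c5 is down to just 4, so r5c5=4.
Step 17. [r6c5∈{1}] r6c5 is down to just 1. So r6c5=1.
Step 18. [r3c2∈{4}] only 4 remains possible at r3c2, so r3c2=4.
Step 19. [r5c3∈{5}] r5c3's peers cover all but 5. So r5c3=5.

Answer: 5 3 6 4 2 1 / 4 2 1 5 3 6 / 6 4 2 1 5 3 / 1 5 3 2 6 4 / 3 1 5 6 4 2 / 2 6 4 3 1 5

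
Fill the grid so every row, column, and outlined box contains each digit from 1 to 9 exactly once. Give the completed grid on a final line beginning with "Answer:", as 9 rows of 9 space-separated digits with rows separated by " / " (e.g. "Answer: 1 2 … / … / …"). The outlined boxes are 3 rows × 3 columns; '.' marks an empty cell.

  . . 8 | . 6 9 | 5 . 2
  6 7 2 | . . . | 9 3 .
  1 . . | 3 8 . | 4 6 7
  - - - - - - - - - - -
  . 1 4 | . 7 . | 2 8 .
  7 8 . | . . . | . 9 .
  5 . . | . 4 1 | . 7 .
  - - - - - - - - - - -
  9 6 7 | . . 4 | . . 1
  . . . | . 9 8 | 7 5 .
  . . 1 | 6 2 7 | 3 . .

Step 1. [r4c1∈{3}] r4c1 is down to just 3 ⇒ r4c1=3.
Step 2. [r2c6∈{5}] nothing but 5 survives at r2c6 ⇒ r2c6=5.
Step 3. [r5c9∈{3,4,5,6}] 4 has one home in row 5: r5c9 ⇒ r5c9=4.
Step 4. [r6c7∈{6}] only 6 remains possible at r6c7, so r6c7=6.
Step 5. [r1c1∈{4}] only 4 remains possible at r1c1 ⇒ r1c1=4.
Step 6. [r6c3∈{9}] nothing but 9 survives at r6c3. So r6c3=9.
Step 7. [r5c6∈{2,3,6}] across col 6, 3 lands solely at r5c6 ⇒ r5c6=3.
Step 8. [r8c2∈{2,3,4}] 4 has one home in row 8: r8c2, so r8c2=4.
Step 9. [r7c4∈{5}] r7c4 is down to just 5, so r7c4=5.
Step 10. [r2c5∈{1}] r2c5 is down to just 1 ⇒ r2c5=1.
Step 11. [r7c7∈{8}] r7c7 has the single candidate 8. So r7c7=8.
Step 12. [r6c2∈{2}] nothing but 2 survives at r6c2, so r6c2=2.
Step 13. [r9c2∈{5}] r9c2 is down to just 5, so r9c2=5.
Step 14. [r7c5∈{3}] r7c5 is down to just 3 ⇒ r7c5=3.
Step 15. [r6c9∈{3}] r6c9 is down to just 3. So r6c9=3.
Step 16. [r7c8∈{2}] nothing but 2 survives at r7c8, so r7c8=2.
Step 17. [r2c9∈{8}] r2c9's peers cover all but 8. So r2c9=8.
Step 18. [r1c2∈{3}] r1c2 has the single candidate 3 ⇒ r1c2=3.
Step 19. [r3c3∈{5}] r3c3's peers cover all but 5, so r3c3=5.
Step 20. [r6c4∈{8}] r6c4's peers cover all but 8 ⇒ r6c4=8.
Step 21. [r8c4∈{1}] r8c4 is down to just 1. So r8c4=1.
Step 22. [r4c4∈{9}] only 9 remains possible at r4c4 ⇒ r4c4=9.
Step 23. [r9c9∈{9}] r9c9 has the single candidate 9, so r9c9=9.
Step 24. [r4c9∈{5}] only 5 remains possible at r4c9. So r4c9=5.
Step 25. [r9c8∈{4}] only 4 remains possible at r9c8 ⇒ r9c8=4.
Step 26. [r5c4∈{2}] r5c4 is down to just 2 ⇒ r5c4=2.
Step 27. [r8c3∈{3}] nothing but 3 survives at r8c3. So r8c3=3.
Step 28. [r3c2∈{9}] nothing but 9 survives at r3c2, so r3c2=9.
Step 29. [r4c6∈{6}] only 6 remains possible at r4c6. So r4c6=6.
Step 30. [r5c7∈{1}] only 1 remains possible at r5c7, so r5c7=1.
Step 31. [r1c8∈{1}] nothing but 1 survives at r1c8 ⇒ r1c8=1.
Step 32. [r2c4∈{4}] only 4 remains possible at r2c4, so r2c4=4.
Step 33. [r8c9∈{6}] r8c9 is down to just 6. So r8c9=6.
Step 34. [r1c4∈{7}] only 7 remains possible at r1c4, so r1c4=7.
Step 35. [r5c5∈{5}] r5c5 has the single candidate 5 ⇒ r5c5=5.
Step 36. [r9c1∈{8}] r9c1 has the single candidate 8. So r9c1=8.
Step 37. [r5c3∈{6}] r5c3 has the single candidate 6 ⇒ r5c3=6.
Step 38. [r3c6∈{2}] r3c6 is down to just 2. So r3c6=2.
Step 39. [r8c1∈{2}] only 2 remains possible at r8c1. So r8c1=2.

Answer: 4 3 8 7 6 9 5 1 2 / 6 7 2 4 1 5 9 3 8 / 1 9 5 3 8 2 4 6 7 / 3 1 4 9 7 6 2 8 5 / 7 8 6 2 5 3 1 9 4 / 5 2 9 8 4 1 6 7 3 / 9 6 7 5 3 4 8 2 1 / 2 4 3 1 9 8 7 5 6 / 8 5 1 6 2 7 3 4 9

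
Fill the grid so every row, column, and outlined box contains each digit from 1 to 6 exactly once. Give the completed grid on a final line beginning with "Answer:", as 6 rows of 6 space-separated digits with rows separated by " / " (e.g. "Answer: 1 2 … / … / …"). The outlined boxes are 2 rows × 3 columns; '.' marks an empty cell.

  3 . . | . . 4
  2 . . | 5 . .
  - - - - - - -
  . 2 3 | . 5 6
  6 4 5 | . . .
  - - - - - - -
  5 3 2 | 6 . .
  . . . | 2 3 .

Step 1. [r1c4∈{1}] r1c4 is down to just 1, so r1c4=1.
Step 2. [r1c3∈{6}] only 6 remains possible at r1c3 ⇒ r1c3=6.
Step 3. [r5c6∈{1}] r5c6 is down to just 1. So r5c6=1.
Step 4. [r4c6∈{2,3}] col 6 places 2 nowhere but r4c6. So r4c6=2.
Step 5. [r2c2∈{1}] r2c2's peers cover all but 1. So r2c2=1.
Step 6. [r6c3∈{1,4}] r6c3 is the only open cell in col 3 admitting 1 ⇒ r6c3=1.
Step 7. [r6c2∈{6}] r6c2 has the single candidate 6 ⇒ r6c2=6.
Step 8. [r1c5∈{2}] nothing but 2 survives at r1c5. So r1c5=2.
Step 9. [r2c3∈{4}] r2c3's peers cover all but 4. So r2c3=4.
Step 10. [r5c5∈{4}] nothing but 4 survives at r5c5, so r5c5=4.
Step 11. [r6c1∈{4}] r6c1 has the single candidate 4. So r6c1=4.
Step 12. [r3c1∈{1}] r3c1 is down to just 1 ⇒ r3c1=1.
Step 13. [r3c4∈{4}] r3c4's peers cover all but 4. So r3c4=4.
Step 14. [r1c2∈{5}] r1c2 has the single candidate 5 ⇒ r1c2=5.
Step 15. [r4c4∈{3}] only 3 remains possible at r4c4, so r4c4=3.
Step 16. [r2c6∈{3}] only 3 remains possible at r2c6. So r2c6=3.
Step 17. [r4c5∈{1}] r4c5's peers cover all but 1 ⇒ r4c5=1.
Step 18. [r6c6∈{5}] r6c6 is down to just 5 ⇒ r6c6=5.
Step 19. [r2c5∈{6}] r2c5 has the single candidate 6. So r2c5=6.

Answer: 3 5 6 1 2 4 / 2 1 4 5 6 3 / 1 2 3 4 5 6 / 6 4 5 3 1 2 / 5 3 2 6 4 1 / 4 6 1 2 3 5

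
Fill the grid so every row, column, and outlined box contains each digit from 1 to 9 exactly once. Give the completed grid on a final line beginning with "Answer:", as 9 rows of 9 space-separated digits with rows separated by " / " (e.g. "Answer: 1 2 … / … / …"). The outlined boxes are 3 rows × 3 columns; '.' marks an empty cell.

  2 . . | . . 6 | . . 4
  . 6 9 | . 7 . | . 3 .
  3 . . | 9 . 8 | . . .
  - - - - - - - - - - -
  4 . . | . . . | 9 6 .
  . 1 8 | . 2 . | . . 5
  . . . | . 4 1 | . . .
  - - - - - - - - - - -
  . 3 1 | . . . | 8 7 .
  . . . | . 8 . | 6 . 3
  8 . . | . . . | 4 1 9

Step 1. [r8c8∈{2,5}] across box 9, 5 lands solely at r8c8 ⇒ r8c8=5.
Step 2. [r7c9∈{2}] only 2 remains possible at r7c9 ⇒ r7c9=2.
Step 3. [r7c5∈{5,6,9}] 9 has one home in col 5: r7c5. So r7c5=9.
Step 4. [r8c4∈{1,2,4,7}] across row 8, 1 lands solely at r8c4. So r8c4=1.
Step 5. [r9c5∈{3,5,6}] col 5 places 6 nowhere but r9c5. So r9c5=6.
Step 6. [r6c3∈{2,3,5,6,7}] in col 3, 6 fits only at r6c3 ⇒ r6c3=6.
Step 7. [r4c3∈{2,3,5,7}] col 3 places 3 nowhere but r4c3 ⇒ r4c3=3.
Step 8. [r4c5∈{5}] r4c5 is down to just 5, so r4c5=5.
Step 9. [r4c6∈{7}] nothing but 7 survives at r4c6, so r4c6=7.
Step 10. [r9c4∈{2,3,5,7}] r9c4 is the only open cell in col 4 admitting 7. So r9c4=7.
Step 11. [r2c9∈{1,8}] row 2 places 8 nowhere but r2c9. So r2c9=8.
Step 12. [r6c9∈{7}] r6c9's peers cover all but 7 ⇒ r6c9=7.
Step 13. [r2c4∈{2,4,5}] in col 4, 2 fits only at r2c4, so r2c4=2.
Step 14. [r9c6∈{2,3,5}] 3 has one home in row 9: r9c6. So r9c6=3.
Step 15. [r7c4∈{4,5}] 4 has one home in col 4: r7c4. So r7c4=4.
Step 16. [r1c4∈{3,5}] in col 4, 5 fits only at r1c4, so r1c4=5.
Step 17. [r1c3∈{7}] r1c3's peers cover all but 7. So r1c3=7.
Step 18. [r8c2∈{2,4,7,9}] col 2 places 7 nowhere but r8c2, so r8c2=7.
Step 19. [r1c7∈{1}] nothing but 1 survives at r1c7. So r1c7=1.
Step 20. [r6c2∈{2,5,9}] r6c2 is the only open cell in col 2 admitting 9. So r6c2=9.
Step 21. [r8c3∈{2,4}] across row 8, 4 lands solely at r8c3. So r8c3=4.
Step 22. [r3c3∈{5}] r3c3 has the single candidate 5, so r3c3=5.
Step 23. [r9c2∈{2,5}] r9c2 is the only open cell in row 9 admitting 5. So r9c2=5.
Step 24. [r5c7∈{3}] nothing but 3 survives at r5c7. So r5c7=3.
Step 25. [r3c8∈{2}] r3c8 has the single candidate 2, so r3c8=2.
Step 26. [r6c4∈{3,8}] in row 6, 3 fits only at r6c4. So r6c4=3.
Step 27. [r1c2∈{8}] only 8 remains possible at r1c2 ⇒ r1c2=8.
Step 28. [r2c1∈{1}] r2c1 is down to just 1, so r2c1=1.
Step 29. [r3c2∈{4}] r3c2 is down to just 4. So r3c2=4.
Step 30. [r7c1∈{6}] r7c1 is down to just 6 ⇒ r7c1=6.
Step 31. [r6c8∈{8}] r6c8's peers cover all but 8 ⇒ r6c8=8.
Step 32. [r6c7∈{2}] r6c7 has the single candidate 2, so r6c7=2.
Step 33. [r3c9∈{6}] r3c9's peers cover all but 6, so r3c9=6.
Step 34. [r3c7∈{7}] only 7 remains possible at r3c7. So r3c7=7.
Step 35. [r9c3∈{2}] nothing but 2 survives at r9c3, so r9c3=2.
Step 36. [r7c6∈{5}] r7c6 is down to just 5, so r7c6=5.
Step 37. [r4c9∈{1}] r4c9 is down to just 1 ⇒ r4c9=1.
Step 38. [r5c4∈{6}] r5c4's peers cover all but 6, so r5c4=6.
Step 39. [r5c6∈{9}] only 9 remains possible at r5c6, so r5c6=9.
Step 40. [r1c5∈{3}] r1c5 has the single candidate 3. So r1c5=3.
Step 41. [r6c1∈{5}] only 5 remains possible at r6c1, so r6c1=5.
Step 42. [r2c7∈{5}] r2c7's peers cover all but 5, so r2c7=5.
Step 43. [r8c6∈{2}] r8c6's peers cover all but 2 ⇒ r8c6=2.
Step 44. [r8c1∈{9}] r8c1's peers cover all but 9 ⇒ r8c1=9.
Step 45. [r2c6∈{4}] r2c6's peers cover all but 4 ⇒ r2c6=4.
Step 46. [r1c8∈{9}] nothing but 9 survives at r1c8. So r1c8=9.
Step 47. [r4c4∈{8}] r4c4 is down to just 8 ⇒ r4c4=8.
Step 48. [r3c5∈{1}] r3c5 is down to just 1 ⇒ r3c5=1.
Step 49. [r5c1∈{7}] r5c1's peers cover all but 7, so r5c1=7.
Step 50. [r4c2∈{2}] r4c2 has the single candidate 2, so r4c2=2.
Step 51. [r5c8∈{4}] only 4 remains possible at r5c8, so r5c8=4.

Answer: 2 8 7 5 3 6 1 9 4 / 1 6 9 2 7 4 5 3 8 / 3 4 5 9 1 8 7 2 6 / 4 2 3 8 5 7 9 6 1 / 7 1 8 6 2 9 3 4 5 / 5 9 6 3 4 1 2 8 7 / 6 3 1 4 9 5 8 7 2 / 9 7 4 1 8 2 6 5 3 / 8 5 2 7 6 3 4 1 9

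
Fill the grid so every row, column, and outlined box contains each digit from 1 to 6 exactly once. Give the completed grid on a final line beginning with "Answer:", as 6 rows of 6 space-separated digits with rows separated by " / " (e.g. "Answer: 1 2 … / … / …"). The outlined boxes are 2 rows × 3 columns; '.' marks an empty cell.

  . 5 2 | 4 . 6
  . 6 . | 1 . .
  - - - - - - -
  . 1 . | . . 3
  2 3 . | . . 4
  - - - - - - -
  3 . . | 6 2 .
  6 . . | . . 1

Step 1. [r4c4∈{5}] r4c4's peers cover all but 5, so r4c4=5.
Step 2. [r6c5∈{3,4,5}] across col 5, 4 lands solely at r6c5 ⇒ r6c5=4.
Step 3. [r6c3∈{5}] r6c3 has the single candidate 5, so r6c3=5.
Step 4. [r2c5∈{3,5}] r2c5 is the only open cell in col 5 admitting 5, so r2c5=5.
Step 5. [r4c3∈{6}] nothing but 6 survives at r4c3 ⇒ r4c3=6.
Step 6. [r3c3∈{4}] nothing but 4 survives at r3c3 ⇒ r3c3=4.
Step 7. [r3c4∈{2}] only 2 remains possible at r3c4 ⇒ r3c4=2.
Step 8. [r3c1∈{5}] r3c1's peers cover all but 5. So r3c1=5.
Step 9. [r2c1∈{4}] r2c1 has the single candidate 4. So r2c1=4.
Step 10. [r4c5∈{1}] r4c5 is down to just 1, so r4c5=1.
Step 11. [r3c5∈{6}] r3c5's peers cover all but 6, so r3c5=6.
Step 12. [r5c3∈{1}] r5c3 is down to just 1 ⇒ r5c3=1.
Step 13. [r2c6∈{2}] r2c6 is down to just 2 ⇒ r2c6=2.
Step 14. [r1c5∈{3}] nothing but 3 survives at r1c5 ⇒ r1c5=3.
Step 15. [r6c2∈{2}] r6c2 has the single candidate 2 ⇒ r6c2=2.
Step 16. [r6c4∈{3}] r6c4's peers cover all but 3 ⇒ r6c4=3.
Step 17. [r5c6∈{5}] r5c6 is down to just 5, so r5c6=5.
Step 18. [r1c1∈{1}] r1c1 has the single candidate 1. So r1c1=1.
Step 19. [r2c3∈{3}] nothing but 3 survives at r2c3 ⇒ r2c3=3.
Step 20. [r5c2∈{4}] nothing but 4 survives at r5c2 ⇒ r5c2=4.

Answer: 1 5 2 4 3 6 / 4 6 3 1 5 2 / 5 1 4 2 6 3 / 2 3 6 5 1 4 / 3 4 1 6 2 5 / 6 2 5 3 4 1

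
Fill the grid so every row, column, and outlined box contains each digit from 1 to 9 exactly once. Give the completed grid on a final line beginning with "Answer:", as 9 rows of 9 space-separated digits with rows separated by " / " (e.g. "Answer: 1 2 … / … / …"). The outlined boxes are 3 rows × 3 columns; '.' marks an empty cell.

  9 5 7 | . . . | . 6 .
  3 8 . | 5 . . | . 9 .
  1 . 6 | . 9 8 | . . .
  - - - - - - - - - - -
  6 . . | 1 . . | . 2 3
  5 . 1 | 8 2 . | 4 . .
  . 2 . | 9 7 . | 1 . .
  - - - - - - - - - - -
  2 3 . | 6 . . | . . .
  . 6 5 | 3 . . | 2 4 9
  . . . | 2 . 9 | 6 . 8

Step 1. [r9c3∈{4}] nothing but 4 survives at r9c3, so r9c3=4.
Step 2. [r2c7∈{7}] r2c7 is down to just 7. So r2c7=7.
Step 3. [r7c7∈{5}] r7c7 has the single candidate 5. So r7c7=5.
Step 4. [r1c4∈{4}] r1c4's peers cover all but 4 ⇒ r1c4=4.
Step 5. [r4c2∈{4,7,9}] in row 4, 7 fits only at r4c2 ⇒ r4c2=7.
Step 6. [r3c9∈{2,4,5}] 2 has one home in row 3: r3c9, so r3c9=2.
Step 7. [r6c8∈{5,8}] across col 8, 8 lands solely at r6c8 ⇒ r6c8=8.
Step 8. [r1c9∈{1}] r1c9's peers cover all but 1, so r1c9=1.
Step 9. [r7c9∈{7}] only 7 remains possible at r7c9. So r7c9=7.
Step 10. [r7c8∈{1}] r7c8's peers cover all but 1. So r7c8=1.
Step 11. [r8c1∈{7,8}] col 1 places 8 nowhere but r8c1 ⇒ r8c1=8.
Step 12. [r5c6∈{3,6}] r5c6 is the only open cell in row 5 admitting 3 ⇒ r5c6=3.
Step 13. [r6c6∈{4,5,6}] r6c6 is the only open cell in box 5 admitting 6 ⇒ r6c6=6.
Step 14. [r8c5∈{1}] nothing but 1 survives at r8c5. So r8c5=1.
Step 15. [r7c6∈{4}] r7c6 has the single candidate 4 ⇒ r7c6=4.
Step 16. [r3c7∈{3}] only 3 remains possible at r3c7 ⇒ r3c7=3.
Step 17. [r5c2∈{9}] r5c2's peers cover all but 9 ⇒ r5c2=9.
Step 18. [r2c3∈{2}] r2c3 is down to just 2. So r2c3=2.
Step 19. [r9c5∈{5}] r9c5 is down to just 5 ⇒ r9c5=5.
Step 20. [r3c4∈{7}] r3c4 is down to just 7 ⇒ r3c4=7.
Step 21. [r1c7∈{8}] r1c7 is down to just 8, so r1c7=8.
Step 22. [r2c5∈{6}] r2c5's peers cover all but 6 ⇒ r2c5=6.
Step 23. [r4c3∈{8}] only 8 remains possible at r4c3 ⇒ r4c3=8.
Step 24. [r5c9∈{6}] only 6 remains possible at r5c9, so r5c9=6.
Step 25. [r8c6∈{7}] r8c6 is down to just 7. So r8c6=7.
Step 26. [r4c7∈{9}] r4c7's peers cover all but 9 ⇒ r4c7=9.
Step 27. [r6c1∈{4}] r6c1 has the single candidate 4 ⇒ r6c1=4.
Step 28. [r1c6∈{2}] nothing but 2 survives at r1c6 ⇒ r1c6=2.
Step 29. [r4c6∈{5}] r4c6 is down to just 5 ⇒ r4c6=5.
Step 30. [r2c9∈{4}] r2c9's peers cover all but 4. So r2c9=4.
Step 31. [r2c6∈{1}] r2c6 has the single candidate 1, so r2c6=1.
Step 32. [r3c2∈{4}] r3c2's peers cover all but 4. So r3c2=4.
Step 33. [r7c5∈{8}] nothing but 8 survives at r7c5. So r7c5=8.
Step 34. [r1c5∈{3}] r1c5's peers cover all but 3, so r1c5=3.
Step 35. [r3c8∈{5}] r3c8 is down to just 5, so r3c8=5.
Step 36. [r7c3∈{9}] r7c3's peers cover all but 9 ⇒ r7c3=9.
Step 37. [r6c3∈{3}] r6c3 is down to just 3. So r6c3=3.
Step 38. [r4c5∈{4}] r4c5 is down to just 4. So r4c5=4.
Step 39. [r6c9∈{5}] only 5 remains possible at r6c9. So r6c9=5.
Step 40. [r9c1∈{7}] r9c1 is down to just 7 ⇒ r9c1=7.
Step 41. [r9c8∈{3}] only 3 remains possible at r9c8 ⇒ r9c8=3.
Step 42. [r9c2∈{1}] r9c2's peers cover all but 1. So r9c2=1.
Step 43. [r5c8∈{7}] nothing but 7 survives at r5c8, so r5c8=7.

Answer: 9 5 7 4 3 2 8 6 1 / 3 8 2 5 6 1 7 9 4 / 1 4 6 7 9 8 3 5 2 / 6 7 8 1 4 5 9 2 3 / 5 9 1 8 2 3 4 7 6 / 4 2 3 9 7 6 1 8 5 / 2 3 9 6 8 4 5 1 7 / 8 6 5 3 1 7 2 4 9 / 7 1 4 2 5 9 6 3 8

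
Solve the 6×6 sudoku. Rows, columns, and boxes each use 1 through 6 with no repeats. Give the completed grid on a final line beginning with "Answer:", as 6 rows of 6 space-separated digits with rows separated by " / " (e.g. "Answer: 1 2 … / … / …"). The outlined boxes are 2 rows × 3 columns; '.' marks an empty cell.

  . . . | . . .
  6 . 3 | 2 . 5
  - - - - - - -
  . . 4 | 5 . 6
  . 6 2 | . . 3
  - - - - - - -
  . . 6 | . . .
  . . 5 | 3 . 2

Step 1. [r1c3∈{1}] r1c3 is down to just 1, so r1c3=1.
Step 2. [r1c6∈{4}] r1c6 has the single candidate 4, so r1c6=4.
Step 3. [r5c6∈{1}] r5c6's peers cover all but 1 ⇒ r5c6=1.
Step 4. [r5c4∈{4}] r5c4 has the single candidate 4, so r5c4=4.
Step 5. [r4c4∈{1}] only 1 remains possible at r4c4, so r4c4=1.
Step 6. [r1c2∈{2,5}] 5 has one home in col 2: r1c2. So r1c2=5.
Step 7. [r5c2∈{2,3}] r5c2 is the only open cell in col 2 admitting 2. So r5c2=2.
Step 8. [r6c1∈{1,4}] in col 1, 4 fits only at r6c1. So r6c1=4.
Step 9. [r3c2∈{1,3}] in col 2, 3 fits only at r3c2 ⇒ r3c2=3.
Step 10. [r1c4∈{6}] r1c4's peers cover all but 6, so r1c4=6.
Step 11. [r1c1∈{2}] r1c1 has the single candidate 2. So r1c1=2.
Step 12. [r4c1∈{5}] only 5 remains possible at r4c1, so r4c1=5.
Step 13. [r3c5∈{2}] nothing but 2 survives at r3c5, so r3c5=2.
Step 14. [r4c5∈{4}] only 4 remains possible at r4c5. So r4c5=4.
Step 15. [r1c5∈{3}] only 3 remains possible at r1c5. So r1c5=3.
Step 16. [r2c2∈{4}] r2c2 is down to just 4 ⇒ r2c2=4.
Step 17. [r2c5∈{1}] nothing but 1 survives at r2c5 ⇒ r2c5=1.
Step 18. [r3c1∈{1}] only 1 remains possible at r3c1 ⇒ r3c1=1.
Step 19. [r5c5∈{5}] nothing but 5 survives at r5c5 ⇒ r5c5=5.
Step 20. [r5c1∈{3}] nothing but 3 survives at r5c1 ⇒ r5c1=3.
Step 21. [r6c2∈{1}] r6c2 is down to just 1. So r6c2=1.
Step 22. [r6c5∈{6}] r6c5 is down to just 6 ⇒ r6c5=6.

Answer: 2 5 1 6 3 4 / 6 4 3 2 1 5 / 1 3 4 5 2 6 / 5 6 2 1 4 3 / 3 2 6 4 5 1 / 4 1 5 3 6 2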